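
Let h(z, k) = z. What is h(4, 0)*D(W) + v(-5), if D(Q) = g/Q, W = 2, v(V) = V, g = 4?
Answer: 3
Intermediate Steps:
D(Q) = 4/Q
h(4, 0)*D(W) + v(-5) = 4*(4/2) - 5 = 4*(4*(½)) - 5 = 4*2 - 5 = 8 - 5 = 3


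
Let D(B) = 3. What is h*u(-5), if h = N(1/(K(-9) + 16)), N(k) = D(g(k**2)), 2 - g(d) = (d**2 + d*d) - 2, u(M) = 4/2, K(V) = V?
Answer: 6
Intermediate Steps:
u(M) = 2 (u(M) = 4*(1/2) = 2)
g(d) = 4 - 2*d**2 (g(d) = 2 - ((d**2 + d*d) - 2) = 2 - ((d**2 + d**2) - 2) = 2 - (2*d**2 - 2) = 2 - (-2 + 2*d**2) = 2 + (2 - 2*d**2) = 4 - 2*d**2)
N(k) = 3
h = 3
h*u(-5) = 3*2 = 6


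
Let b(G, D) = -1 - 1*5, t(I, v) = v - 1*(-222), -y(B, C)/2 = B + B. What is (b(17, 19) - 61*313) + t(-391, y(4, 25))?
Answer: -18893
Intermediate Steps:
y(B, C) = -4*B (y(B, C) = -2*(B + B) = -4*B)
t(I, v) = 222 + v (t(I, v) = v + 222 = 222 + v)
b(G, D) = -6 (b(G, D) = -1 - 5 = -6)
(b(17, 19) - 61*313) + t(-391, y(4, 25)) = (-6 - 61*313) + (222 - 4*4) = (-6 - 19093) + (222 - 16) = -19099 + 206 = -18893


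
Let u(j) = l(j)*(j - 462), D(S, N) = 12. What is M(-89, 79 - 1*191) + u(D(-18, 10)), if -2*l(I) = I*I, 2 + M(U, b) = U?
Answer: 32309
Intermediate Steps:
M(U, b) = -2 + U
l(I) = -I**2/2 (l(I) = -I*I/2 = -I**2/2)
u(j) = -j**2*(-462 + j)/2 (u(j) = (-j**2/2)*(j - 462) = (-j**2/2)*(-462 + j) = -j**2*(-462 + j)/2)
M(-89, 79 - 1*191) + u(D(-18, 10)) = (-2 - 89) + (1/2)*12**2*(462 - 1*12) = -91 + (1/2)*144*(462 - 12) = -91 + (1/2)*144*450 = -91 + 32400 = 32309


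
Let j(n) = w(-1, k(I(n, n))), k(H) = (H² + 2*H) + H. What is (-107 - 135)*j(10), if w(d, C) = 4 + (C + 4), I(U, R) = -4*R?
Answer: -360096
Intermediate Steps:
k(H) = H² + 3*H
w(d, C) = 8 + C (w(d, C) = 4 + (4 + C) = 8 + C)
j(n) = 8 - 4*n*(3 - 4*n) (j(n) = 8 + (-4*n)*(3 - 4*n) = 8 - 4*n*(3 - 4*n))
(-107 - 135)*j(10) = (-107 - 135)*(8 + 4*10*(-3 + 4*10)) = -242*(8 + 4*10*(-3 + 40)) = -242*(8 + 4*10*37) = -242*(8 + 1480) = -242*1488 = -360096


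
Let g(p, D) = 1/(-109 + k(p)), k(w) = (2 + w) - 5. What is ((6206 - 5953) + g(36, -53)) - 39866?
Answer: -3010589/76 ≈ -39613.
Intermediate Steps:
k(w) = -3 + w
g(p, D) = 1/(-112 + p) (g(p, D) = 1/(-109 + (-3 + p)) = 1/(-112 + p))
((6206 - 5953) + g(36, -53)) - 39866 = ((6206 - 5953) + 1/(-112 + 36)) - 39866 = (253 + 1/(-76)) - 39866 = (253 - 1/76) - 39866 = 19227/76 - 39866 = -3010589/76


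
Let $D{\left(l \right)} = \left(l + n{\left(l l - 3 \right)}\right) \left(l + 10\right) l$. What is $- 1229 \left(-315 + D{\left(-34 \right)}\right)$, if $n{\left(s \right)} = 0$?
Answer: $34484511$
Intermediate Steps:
$D{\left(l \right)} = l^{2} \left(10 + l\right)$ ($D{\left(l \right)} = \left(l + 0\right) \left(l + 10\right) l = l \left(10 + l\right) l = l^{2} \left(10 + l\right)$)
$- 1229 \left(-315 + D{\left(-34 \right)}\right) = - 1229 \left(-315 + \left(-34\right)^{2} \left(10 - 34\right)\right) = - 1229 \left(-315 + 1156 \left(-24\right)\right) = - 1229 \left(-315 - 27744\right) = \left(-1229\right) \left(-28059\right) = 34484511$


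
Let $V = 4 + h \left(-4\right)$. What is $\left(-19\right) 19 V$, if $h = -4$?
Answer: $-7220$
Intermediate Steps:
$V = 20$ ($V = 4 - -16 = 4 + 16 = 20$)
$\left(-19\right) 19 V = \left(-19\right) 19 \cdot 20 = \left(-361\right) 20 = -7220$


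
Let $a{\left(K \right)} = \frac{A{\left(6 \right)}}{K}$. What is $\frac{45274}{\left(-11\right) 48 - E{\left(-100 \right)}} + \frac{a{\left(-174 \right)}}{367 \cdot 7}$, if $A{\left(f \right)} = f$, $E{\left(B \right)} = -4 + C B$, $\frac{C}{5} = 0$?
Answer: $- \frac{1686479399}{19519262} \approx -86.401$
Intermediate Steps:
$C = 0$ ($C = 5 \cdot 0 = 0$)
$E{\left(B \right)} = -4$ ($E{\left(B \right)} = -4 + 0 B = -4 + 0 = -4$)
$a{\left(K \right)} = \frac{6}{K}$
$\frac{45274}{\left(-11\right) 48 - E{\left(-100 \right)}} + \frac{a{\left(-174 \right)}}{367 \cdot 7} = \frac{45274}{\left(-11\right) 48 - -4} + \frac{6 \frac{1}{-174}}{367 \cdot 7} = \frac{45274}{-528 + 4} + \frac{6 \left(- \frac{1}{174}\right)}{2569} = \frac{45274}{-524} - \frac{1}{74501} = 45274 \left(- \frac{1}{524}\right) - \frac{1}{74501} = - \frac{22637}{262} - \frac{1}{74501} = - \frac{1686479399}{19519262}$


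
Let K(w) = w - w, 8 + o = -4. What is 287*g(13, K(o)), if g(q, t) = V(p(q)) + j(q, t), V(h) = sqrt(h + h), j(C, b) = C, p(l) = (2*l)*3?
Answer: 3731 + 574*sqrt(39) ≈ 7315.6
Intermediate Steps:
o = -12 (o = -8 - 4 = -12)
p(l) = 6*l
K(w) = 0
V(h) = sqrt(2)*sqrt(h) (V(h) = sqrt(2*h) = sqrt(2)*sqrt(h))
g(q, t) = q + 2*sqrt(3)*sqrt(q) (g(q, t) = sqrt(2)*sqrt(6*q) + q = sqrt(2)*(sqrt(6)*sqrt(q)) + q = 2*sqrt(3)*sqrt(q) + q = q + 2*sqrt(3)*sqrt(q))
287*g(13, K(o)) = 287*(13 + 2*sqrt(3)*sqrt(13)) = 287*(13 + 2*sqrt(39)) = 3731 + 574*sqrt(39)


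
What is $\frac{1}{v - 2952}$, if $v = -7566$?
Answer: $- \frac{1}{10518} \approx -9.5075 \cdot 10^{-5}$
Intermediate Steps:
$\frac{1}{v - 2952} = \frac{1}{-7566 - 2952} = \frac{1}{-10518} = - \frac{1}{10518}$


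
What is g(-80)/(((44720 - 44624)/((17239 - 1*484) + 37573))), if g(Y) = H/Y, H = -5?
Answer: 6791/192 ≈ 35.370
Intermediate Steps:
g(Y) = -5/Y
g(-80)/(((44720 - 44624)/((17239 - 1*484) + 37573))) = (-5/(-80))/(((44720 - 44624)/((17239 - 1*484) + 37573))) = (-5*(-1/80))/((96/((17239 - 484) + 37573))) = 1/(16*((96/(16755 + 37573)))) = 1/(16*((96/54328))) = 1/(16*((96*(1/54328)))) = 1/(16*(12/6791)) = (1/16)*(6791/12) = 6791/192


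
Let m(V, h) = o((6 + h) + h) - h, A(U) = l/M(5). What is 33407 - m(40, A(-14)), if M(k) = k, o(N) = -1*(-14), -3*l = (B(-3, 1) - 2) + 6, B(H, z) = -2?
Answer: 500893/15 ≈ 33393.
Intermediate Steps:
l = -⅔ (l = -((-2 - 2) + 6)/3 = -(-4 + 6)/3 = -⅓*2 = -⅔ ≈ -0.66667)
o(N) = 14
A(U) = -2/15 (A(U) = -⅔/5 = -⅔*⅕ = -2/15)
m(V, h) = 14 - h
33407 - m(40, A(-14)) = 33407 - (14 - 1*(-2/15)) = 33407 - (14 + 2/15) = 33407 - 1*212/15 = 33407 - 212/15 = 500893/15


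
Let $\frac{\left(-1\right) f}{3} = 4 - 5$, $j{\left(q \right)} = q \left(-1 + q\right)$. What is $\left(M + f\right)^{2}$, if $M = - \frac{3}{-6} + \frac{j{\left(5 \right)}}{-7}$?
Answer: $\frac{81}{196} \approx 0.41327$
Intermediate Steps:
$f = 3$ ($f = - 3 \left(4 - 5\right) = \left(-3\right) \left(-1\right) = 3$)
$M = - \frac{33}{14}$ ($M = - \frac{3}{-6} + \frac{5 \left(-1 + 5\right)}{-7} = \left(-3\right) \left(- \frac{1}{6}\right) + 5 \cdot 4 \left(- \frac{1}{7}\right) = \frac{1}{2} + 20 \left(- \frac{1}{7}\right) = \frac{1}{2} - \frac{20}{7} = - \frac{33}{14} \approx -2.3571$)
$\left(M + f\right)^{2} = \left(- \frac{33}{14} + 3\right)^{2} = \left(\frac{9}{14}\right)^{2} = \frac{81}{196}$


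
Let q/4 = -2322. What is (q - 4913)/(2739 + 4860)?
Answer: -14201/7599 ≈ -1.8688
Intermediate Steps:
q = -9288 (q = 4*(-2322) = -9288)
(q - 4913)/(2739 + 4860) = (-9288 - 4913)/(2739 + 4860) = -14201/7599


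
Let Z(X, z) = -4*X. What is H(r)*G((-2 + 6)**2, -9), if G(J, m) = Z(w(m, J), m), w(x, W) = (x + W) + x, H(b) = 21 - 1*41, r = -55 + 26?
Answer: -160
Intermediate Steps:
r = -29
H(b) = -20 (H(b) = 21 - 41 = -20)
w(x, W) = W + 2*x (w(x, W) = (W + x) + x = W + 2*x)
G(J, m) = -8*m - 4*J (G(J, m) = -4*(J + 2*m) = -8*m - 4*J)
H(r)*G((-2 + 6)**2, -9) = -20*(-8*(-9) - 4*(-2 + 6)**2) = -20*(72 - 4*4**2) = -20*(72 - 4*16) = -20*(72 - 64) = -20*8 = -160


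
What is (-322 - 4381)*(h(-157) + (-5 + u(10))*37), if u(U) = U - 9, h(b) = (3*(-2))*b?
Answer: -3734182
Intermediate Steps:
h(b) = -6*b
u(U) = -9 + U
(-322 - 4381)*(h(-157) + (-5 + u(10))*37) = (-322 - 4381)*(-6*(-157) + (-5 + (-9 + 10))*37) = -4703*(942 + (-5 + 1)*37) = -4703*(942 - 4*37) = -4703*(942 - 148) = -4703*794 = -3734182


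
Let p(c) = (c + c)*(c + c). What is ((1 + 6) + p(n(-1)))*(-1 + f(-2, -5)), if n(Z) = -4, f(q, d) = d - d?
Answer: -71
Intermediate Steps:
f(q, d) = 0
p(c) = 4*c² (p(c) = (2*c)*(2*c) = 4*c²)
((1 + 6) + p(n(-1)))*(-1 + f(-2, -5)) = ((1 + 6) + 4*(-4)²)*(-1 + 0) = (7 + 4*16)*(-1) = (7 + 64)*(-1) = 71*(-1) = -71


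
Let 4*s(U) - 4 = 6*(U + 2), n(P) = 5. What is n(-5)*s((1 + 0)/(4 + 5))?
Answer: 125/6 ≈ 20.833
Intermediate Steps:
s(U) = 4 + 3*U/2 (s(U) = 1 + (6*(U + 2))/4 = 1 + (6*(2 + U))/4 = 1 + (12 + 6*U)/4 = 1 + (3 + 3*U/2) = 4 + 3*U/2)
n(-5)*s((1 + 0)/(4 + 5)) = 5*(4 + 3*((1 + 0)/(4 + 5))/2) = 5*(4 + 3*(1/9)/2) = 5*(4 + 3*(1*(1/9))/2) = 5*(4 + (3/2)*(1/9)) = 5*(4 + 1/6) = 5*(25/6) = 125/6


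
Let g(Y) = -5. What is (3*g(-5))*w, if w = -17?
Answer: 255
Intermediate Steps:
(3*g(-5))*w = (3*(-5))*(-17) = -15*(-17) = 255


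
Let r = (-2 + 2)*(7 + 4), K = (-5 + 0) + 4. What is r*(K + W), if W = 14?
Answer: 0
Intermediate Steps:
K = -1 (K = -5 + 4 = -1)
r = 0 (r = 0*11 = 0)
r*(K + W) = 0*(-1 + 14) = 0*13 = 0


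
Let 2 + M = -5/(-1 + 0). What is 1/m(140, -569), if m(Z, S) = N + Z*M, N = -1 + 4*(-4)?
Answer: 1/403 ≈ 0.0024814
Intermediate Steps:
N = -17 (N = -1 - 16 = -17)
M = 3 (M = -2 - 5/(-1 + 0) = -2 - 5/(-1) = -2 - 5*(-1) = -2 + 5 = 3)
m(Z, S) = -17 + 3*Z (m(Z, S) = -17 + Z*3 = -17 + 3*Z)
1/m(140, -569) = 1/(-17 + 3*140) = 1/(-17 + 420) = 1/403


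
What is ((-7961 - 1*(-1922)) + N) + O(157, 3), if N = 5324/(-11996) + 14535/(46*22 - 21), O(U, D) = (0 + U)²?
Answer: 55351358934/2972009 ≈ 18624.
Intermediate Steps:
O(U, D) = U²
N = 42271444/2972009 (N = 5324*(-1/11996) + 14535/(1012 - 21) = -1331/2999 + 14535/991 = 42271444/2972009 ≈ 14.223)
((-7961 - 1*(-1922)) + N) + O(157, 3) = ((-7961 - 1*(-1922)) + 42271444/2972009) + 157² = ((-7961 + 1922) + 42271444/2972009) + 24649 = (-6039 + 42271444/2972009) + 24649 = -17905690907/2972009 + 24649 = 55351358934/2972009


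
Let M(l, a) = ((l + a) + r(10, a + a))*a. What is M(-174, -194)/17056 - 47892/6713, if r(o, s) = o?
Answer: -87653669/28624232 ≈ -3.0622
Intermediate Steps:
M(l, a) = a*(10 + a + l) (M(l, a) = ((l + a) + 10)*a = ((a + l) + 10)*a = (10 + a + l)*a = a*(10 + a + l))
M(-174, -194)/17056 - 47892/6713 = -194*(10 - 194 - 174)/17056 - 47892/6713 = -194*(-358)*(1/17056) - 47892*1/6713 = 69452*(1/17056) - 47892/6713 = 17363/4264 - 47892/6713 = -87653669/28624232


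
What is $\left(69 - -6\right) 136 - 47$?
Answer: $10153$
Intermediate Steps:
$\left(69 - -6\right) 136 - 47 = \left(69 + 6\right) 136 - 47 = 75 \cdot 136 - 47 = 10200 - 47 = 10153$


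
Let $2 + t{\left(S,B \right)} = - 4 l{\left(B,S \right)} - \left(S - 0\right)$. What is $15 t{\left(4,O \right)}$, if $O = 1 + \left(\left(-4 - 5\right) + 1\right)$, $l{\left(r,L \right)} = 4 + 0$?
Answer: $-330$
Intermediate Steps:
$l{\left(r,L \right)} = 4$
$O = -7$ ($O = 1 + \left(-9 + 1\right) = 1 - 8 = -7$)
$t{\left(S,B \right)} = -18 - S$ ($t{\left(S,B \right)} = -2 - \left(16 + 0 + S\right) = -2 - \left(16 + S\right) = -18 - S$)
$15 t{\left(4,O \right)} = 15 \left(-18 - 4\right) = 15 \left(-22\right) = -330$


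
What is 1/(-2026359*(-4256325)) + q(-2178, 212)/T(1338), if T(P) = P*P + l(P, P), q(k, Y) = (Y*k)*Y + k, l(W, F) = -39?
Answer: -56285842711419520103/1029349074347649225 ≈ -54.681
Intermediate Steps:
q(k, Y) = k + k*Y**2 (q(k, Y) = k*Y**2 + k = k + k*Y**2)
T(P) = -39 + P**2 (T(P) = P*P - 39 = P**2 - 39 = -39 + P**2)
1/(-2026359*(-4256325)) + q(-2178, 212)/T(1338) = 1/(-2026359*(-4256325)) + (-2178*(1 + 212**2))/(-39 + 1338**2) = -1/2026359*(-1/4256325) + (-2178*(1 + 44944))/(-39 + 1790244) = 1/8624842470675 - 2178*44945/1790205 = 1/8624842470675 - 97890210*1/1790205 = 1/8624842470675 - 6526014/119347 = -56285842711419520103/1029349074347649225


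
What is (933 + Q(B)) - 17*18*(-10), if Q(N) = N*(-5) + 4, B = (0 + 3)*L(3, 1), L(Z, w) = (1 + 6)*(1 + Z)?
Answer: 3577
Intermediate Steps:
L(Z, w) = 7 + 7*Z (L(Z, w) = 7*(1 + Z) = 7 + 7*Z)
B = 84 (B = (0 + 3)*(7 + 7*3) = 3*(7 + 21) = 3*28 = 84)
Q(N) = 4 - 5*N (Q(N) = -5*N + 4 = 4 - 5*N)
(933 + Q(B)) - 17*18*(-10) = (933 + (4 - 5*84)) - 17*18*(-10) = (933 + (4 - 420)) - 306*(-10) = (933 - 416) + 3060 = 517 + 3060 = 3577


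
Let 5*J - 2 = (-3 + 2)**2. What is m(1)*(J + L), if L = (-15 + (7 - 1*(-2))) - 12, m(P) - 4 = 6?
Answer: -174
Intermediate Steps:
m(P) = 10 (m(P) = 4 + 6 = 10)
J = 3/5 (J = 2/5 + (-3 + 2)**2/5 = 2/5 + (1/5)*(-1)**2 = 2/5 + (1/5)*1 = 2/5 + 1/5 = 3/5 ≈ 0.60000)
L = -18 (L = (-15 + (7 + 2)) - 12 = (-15 + 9) - 12 = -6 - 12 = -18)
m(1)*(J + L) = 10*(3/5 - 18) = 10*(-87/5) = -174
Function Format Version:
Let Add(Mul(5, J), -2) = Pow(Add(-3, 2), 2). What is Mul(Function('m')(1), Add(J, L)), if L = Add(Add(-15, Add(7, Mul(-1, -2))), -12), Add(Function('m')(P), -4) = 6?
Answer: -174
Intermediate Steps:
Function('m')(P) = 10 (Function('m')(P) = Add(4, 6) = 10)
J = Rational(3, 5) (J = Add(Rational(2, 5), Mul(Rational(1, 5), Pow(Add(-3, 2), 2))) = Add(Rational(2, 5), Mul(Rational(1, 5), Pow(-1, 2))) = Add(Rational(2, 5), Mul(Rational(1, 5), 1)) = Add(Rational(2, 5), Rational(1, 5)) = Rational(3, 5) ≈ 0.60000)
L = -18 (L = Add(Add(-15, Add(7, 2)), -12) = Add(Add(-15, 9), -12) = Add(-6, -12) = -18)
Mul(Function('m')(1), Add(J, L)) = Mul(10, Add(Rational(3, 5), -18)) = Mul(10, Rational(-87, 5)) = -174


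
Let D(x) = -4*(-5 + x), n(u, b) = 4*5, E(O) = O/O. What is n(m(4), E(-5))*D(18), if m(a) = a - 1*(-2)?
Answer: -1040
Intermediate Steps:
m(a) = 2 + a (m(a) = a + 2 = 2 + a)
E(O) = 1
n(u, b) = 20
D(x) = 20 - 4*x
n(m(4), E(-5))*D(18) = 20*(20 - 4*18) = 20*(20 - 72) = 20*(-52) = -1040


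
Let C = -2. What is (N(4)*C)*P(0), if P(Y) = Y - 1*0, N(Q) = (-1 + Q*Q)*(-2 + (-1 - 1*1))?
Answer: 0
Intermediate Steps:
N(Q) = 4 - 4*Q**2 (N(Q) = (-1 + Q**2)*(-2 + (-1 - 1)) = (-1 + Q**2)*(-2 - 2) = (-1 + Q**2)*(-4) = 4 - 4*Q**2)
P(Y) = Y (P(Y) = Y + 0 = Y)
(N(4)*C)*P(0) = ((4 - 4*4**2)*(-2))*0 = ((4 - 4*16)*(-2))*0 = ((4 - 64)*(-2))*0 = -60*(-2)*0 = 120*0 = 0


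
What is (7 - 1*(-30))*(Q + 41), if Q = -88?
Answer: -1739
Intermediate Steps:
(7 - 1*(-30))*(Q + 41) = (7 - 1*(-30))*(-88 + 41) = (7 + 30)*(-47) = 37*(-47) = -1739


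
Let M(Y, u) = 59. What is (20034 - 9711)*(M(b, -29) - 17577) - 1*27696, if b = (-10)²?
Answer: -180866010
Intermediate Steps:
b = 100
(20034 - 9711)*(M(b, -29) - 17577) - 1*27696 = (20034 - 9711)*(59 - 17577) - 1*27696 = 10323*(-17518) - 27696 = -180838314 - 27696 = -180866010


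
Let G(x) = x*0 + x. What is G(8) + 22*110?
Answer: 2428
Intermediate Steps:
G(x) = x (G(x) = 0 + x = x)
G(8) + 22*110 = 8 + 22*110 = 8 + 2420 = 2428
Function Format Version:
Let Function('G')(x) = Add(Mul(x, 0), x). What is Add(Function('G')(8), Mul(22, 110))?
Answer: 2428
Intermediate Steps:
Function('G')(x) = x (Function('G')(x) = Add(0, x) = x)
Add(Function('G')(8), Mul(22, 110)) = Add(8, Mul(22, 110)) = Add(8, 2420) = 2428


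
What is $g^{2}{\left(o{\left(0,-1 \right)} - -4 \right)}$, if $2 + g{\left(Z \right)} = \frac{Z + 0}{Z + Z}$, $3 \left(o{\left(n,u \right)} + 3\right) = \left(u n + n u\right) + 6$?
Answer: $\frac{9}{4} \approx 2.25$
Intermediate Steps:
$o{\left(n,u \right)} = -1 + \frac{2 n u}{3}$ ($o{\left(n,u \right)} = -3 + \frac{\left(u n + n u\right) + 6}{3} = -3 + \frac{\left(n u + n u\right) + 6}{3} = -3 + \frac{2 n u + 6}{3} = -3 + \frac{6 + 2 n u}{3} = -3 + \left(2 + \frac{2 n u}{3}\right) = -1 + \frac{2 n u}{3}$)
$g{\left(Z \right)} = - \frac{3}{2}$ ($g{\left(Z \right)} = -2 + \frac{Z + 0}{Z + Z} = -2 + \frac{Z}{2 Z} = -2 + Z \frac{1}{2 Z} = -2 + \frac{1}{2} = - \frac{3}{2}$)
$g^{2}{\left(o{\left(0,-1 \right)} - -4 \right)} = \left(- \frac{3}{2}\right)^{2} = \frac{9}{4}$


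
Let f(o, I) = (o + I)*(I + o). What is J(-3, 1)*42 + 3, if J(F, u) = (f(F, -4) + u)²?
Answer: 105003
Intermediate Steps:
f(o, I) = (I + o)² (f(o, I) = (I + o)*(I + o) = (I + o)²)
J(F, u) = (u + (-4 + F)²)² (J(F, u) = ((-4 + F)² + u)² = (u + (-4 + F)²)²)
J(-3, 1)*42 + 3 = (1 + (-4 - 3)²)²*42 + 3 = (1 + (-7)²)²*42 + 3 = (1 + 49)²*42 + 3 = 50²*42 + 3 = 2500*42 + 3 = 105000 + 3 = 105003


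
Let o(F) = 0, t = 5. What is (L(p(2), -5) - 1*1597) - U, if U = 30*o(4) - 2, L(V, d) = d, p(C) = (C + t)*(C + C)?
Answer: -1600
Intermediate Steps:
p(C) = 2*C*(5 + C) (p(C) = (C + 5)*(C + C) = (5 + C)*(2*C) = 2*C*(5 + C))
U = -2 (U = 30*0 - 2 = 0 - 2 = -2)
(L(p(2), -5) - 1*1597) - U = (-5 - 1*1597) - 1*(-2) = (-5 - 1597) + 2 = -1602 + 2 = -1600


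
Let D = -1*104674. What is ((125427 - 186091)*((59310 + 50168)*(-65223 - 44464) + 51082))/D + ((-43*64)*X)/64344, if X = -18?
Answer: -976512995213388400/140315497 ≈ -6.9594e+9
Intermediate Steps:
D = -104674
((125427 - 186091)*((59310 + 50168)*(-65223 - 44464) + 51082))/D + ((-43*64)*X)/64344 = ((125427 - 186091)*((59310 + 50168)*(-65223 - 44464) + 51082))/(-104674) + (-43*64*(-18))/64344 = -60664*(109478*(-109687) + 51082)*(-1/104674) - 2752*(-18)*(1/64344) = -60664*(-12008313386 + 51082)*(-1/104674) + 49536*(1/64344) = -60664*(-12008262304)*(-1/104674) + 2064/2681 = 728469224409856*(-1/104674) + 2064/2681 = -364234612204928/52337 + 2064/2681 = -976512995213388400/140315497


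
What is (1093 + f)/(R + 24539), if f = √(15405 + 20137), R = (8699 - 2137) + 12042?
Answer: 1093/43143 + √35542/43143 ≈ 0.029704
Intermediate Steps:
R = 18604 (R = 6562 + 12042 = 18604)
f = √35542 ≈ 188.53
(1093 + f)/(R + 24539) = (1093 + √35542)/(18604 + 24539) = (1093 + √35542)/43143 = (1093 + √35542)*(1/43143) = 1093/43143 + √35542/43143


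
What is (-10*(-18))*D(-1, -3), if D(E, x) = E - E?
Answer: 0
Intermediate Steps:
D(E, x) = 0
(-10*(-18))*D(-1, -3) = -10*(-18)*0 = 180*0 = 0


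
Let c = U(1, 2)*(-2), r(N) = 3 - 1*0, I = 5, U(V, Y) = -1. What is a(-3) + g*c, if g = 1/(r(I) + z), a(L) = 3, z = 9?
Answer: 19/6 ≈ 3.1667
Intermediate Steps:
r(N) = 3 (r(N) = 3 + 0 = 3)
g = 1/12 (g = 1/(3 + 9) = 1/12 ≈ 0.083333)
c = 2 (c = -1*(-2) = 2)
a(-3) + g*c = 3 + (1/12)*2 = 3 + ⅙ = 19/6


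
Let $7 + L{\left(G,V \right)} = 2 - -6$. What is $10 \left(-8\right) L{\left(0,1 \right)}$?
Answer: $-80$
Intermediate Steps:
$L{\left(G,V \right)} = 1$ ($L{\left(G,V \right)} = -7 + \left(2 - -6\right) = -7 + \left(2 + 6\right) = -7 + 8 = 1$)
$10 \left(-8\right) L{\left(0,1 \right)} = 10 \left(-8\right) 1 = \left(-80\right) 1 = -80$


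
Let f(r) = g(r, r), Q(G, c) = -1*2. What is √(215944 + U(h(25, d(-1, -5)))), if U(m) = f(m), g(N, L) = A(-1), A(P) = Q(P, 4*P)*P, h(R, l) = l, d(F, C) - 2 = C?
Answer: 9*√2666 ≈ 464.70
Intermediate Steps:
d(F, C) = 2 + C
Q(G, c) = -2
A(P) = -2*P
g(N, L) = 2 (g(N, L) = -2*(-1) = 2)
f(r) = 2
U(m) = 2
√(215944 + U(h(25, d(-1, -5)))) = √(215944 + 2) = √215946 = 9*√2666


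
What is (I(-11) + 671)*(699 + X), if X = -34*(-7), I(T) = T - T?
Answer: 628727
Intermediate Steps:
I(T) = 0
X = 238
(I(-11) + 671)*(699 + X) = (0 + 671)*(699 + 238) = 671*937 = 628727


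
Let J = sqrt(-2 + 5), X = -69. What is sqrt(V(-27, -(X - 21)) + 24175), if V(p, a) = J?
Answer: sqrt(24175 + sqrt(3)) ≈ 155.49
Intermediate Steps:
J = sqrt(3) ≈ 1.7320
V(p, a) = sqrt(3)
sqrt(V(-27, -(X - 21)) + 24175) = sqrt(sqrt(3) + 24175) = sqrt(24175 + sqrt(3))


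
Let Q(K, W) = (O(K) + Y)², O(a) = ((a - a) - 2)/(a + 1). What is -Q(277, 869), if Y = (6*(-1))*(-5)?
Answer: -17380561/19321 ≈ -899.57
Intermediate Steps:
Y = 30 (Y = -6*(-5) = 30)
O(a) = -2/(1 + a) (O(a) = (0 - 2)/(1 + a) = -2/(1 + a))
Q(K, W) = (30 - 2/(1 + K))² (Q(K, W) = (-2/(1 + K) + 30)² = (30 - 2/(1 + K))²)
-Q(277, 869) = -(30 - 2/(1 + 277))² = -(30 - 2/278)² = -(30 - 2*1/278)² = -(30 - 1/139)² = -(4169/139)² = -1*17380561/19321 = -17380561/19321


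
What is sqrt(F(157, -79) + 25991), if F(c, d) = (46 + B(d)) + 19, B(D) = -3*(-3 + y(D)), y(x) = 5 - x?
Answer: sqrt(25813) ≈ 160.66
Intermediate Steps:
B(D) = -6 + 3*D (B(D) = -3*(-3 + (5 - D)) = -3*(2 - D) = -6 + 3*D)
F(c, d) = 59 + 3*d (F(c, d) = (46 + (-6 + 3*d)) + 19 = (40 + 3*d) + 19 = 59 + 3*d)
sqrt(F(157, -79) + 25991) = sqrt((59 + 3*(-79)) + 25991) = sqrt((59 - 237) + 25991) = sqrt(-178 + 25991) = sqrt(25813)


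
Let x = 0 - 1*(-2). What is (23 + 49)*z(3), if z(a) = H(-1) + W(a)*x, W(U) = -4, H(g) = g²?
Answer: -504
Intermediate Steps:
x = 2 (x = 0 + 2 = 2)
z(a) = -7 (z(a) = (-1)² - 4*2 = 1 - 8 = -7)
(23 + 49)*z(3) = (23 + 49)*(-7) = 72*(-7) = -504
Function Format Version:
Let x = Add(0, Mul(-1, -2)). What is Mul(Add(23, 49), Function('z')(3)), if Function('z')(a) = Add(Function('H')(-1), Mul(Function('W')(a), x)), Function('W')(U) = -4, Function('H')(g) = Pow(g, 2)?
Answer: -504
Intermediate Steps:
x = 2 (x = Add(0, 2) = 2)
Function('z')(a) = -7 (Function('z')(a) = Add(Pow(-1, 2), Mul(-4, 2)) = Add(1, -8) = -7)
Mul(Add(23, 49), Function('z')(3)) = Mul(Add(23, 49), -7) = Mul(72, -7) = -504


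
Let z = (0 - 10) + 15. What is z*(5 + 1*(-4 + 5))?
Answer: 30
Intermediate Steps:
z = 5 (z = -10 + 15 = 5)
z*(5 + 1*(-4 + 5)) = 5*(5 + 1*(-4 + 5)) = 5*(5 + 1*1) = 5*(5 + 1) = 5*6 = 30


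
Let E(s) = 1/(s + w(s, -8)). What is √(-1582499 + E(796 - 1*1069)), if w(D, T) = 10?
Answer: I*√109459873594/263 ≈ 1258.0*I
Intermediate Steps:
E(s) = 1/(10 + s) (E(s) = 1/(s + 10) = 1/(10 + s))
√(-1582499 + E(796 - 1*1069)) = √(-1582499 + 1/(10 + (796 - 1*1069))) = √(-1582499 + 1/(10 + (796 - 1069))) = √(-1582499 + 1/(10 - 273)) = √(-1582499 + 1/(-263)) = √(-1582499 - 1/263) = √(-416197238/263) = I*√109459873594/263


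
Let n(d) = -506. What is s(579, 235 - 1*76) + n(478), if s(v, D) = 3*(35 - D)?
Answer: -878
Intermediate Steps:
s(v, D) = 105 - 3*D
s(579, 235 - 1*76) + n(478) = (105 - 3*(235 - 1*76)) - 506 = (105 - 3*(235 - 76)) - 506 = (105 - 3*159) - 506 = (105 - 477) - 506 = -372 - 506 = -878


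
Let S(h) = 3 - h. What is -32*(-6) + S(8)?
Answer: 187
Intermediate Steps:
-32*(-6) + S(8) = -32*(-6) + (3 - 1*8) = 192 + (3 - 8) = 192 - 5 = 187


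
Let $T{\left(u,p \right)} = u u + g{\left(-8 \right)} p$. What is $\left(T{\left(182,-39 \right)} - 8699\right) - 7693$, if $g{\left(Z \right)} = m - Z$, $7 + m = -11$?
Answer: $17122$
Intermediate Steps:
$m = -18$ ($m = -7 - 11 = -18$)
$g{\left(Z \right)} = -18 - Z$
$T{\left(u,p \right)} = u^{2} - 10 p$ ($T{\left(u,p \right)} = u u + \left(-18 - -8\right) p = u^{2} + \left(-18 + 8\right) p = u^{2} - 10 p$)
$\left(T{\left(182,-39 \right)} - 8699\right) - 7693 = \left(\left(182^{2} - -390\right) - 8699\right) - 7693 = \left(\left(33124 + 390\right) - 8699\right) - 7693 = \left(33514 - 8699\right) - 7693 = 24815 - 7693 = 17122$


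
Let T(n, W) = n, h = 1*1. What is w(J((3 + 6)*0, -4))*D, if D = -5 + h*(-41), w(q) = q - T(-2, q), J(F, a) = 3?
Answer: -230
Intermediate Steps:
h = 1
w(q) = 2 + q (w(q) = q - 1*(-2) = q + 2 = 2 + q)
D = -46 (D = -5 + 1*(-41) = -5 - 41 = -46)
w(J((3 + 6)*0, -4))*D = (2 + 3)*(-46) = 5*(-46) = -230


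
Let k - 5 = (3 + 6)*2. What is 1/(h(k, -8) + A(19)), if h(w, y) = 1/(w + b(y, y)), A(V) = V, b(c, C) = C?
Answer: 15/286 ≈ 0.052448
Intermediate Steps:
k = 23 (k = 5 + (3 + 6)*2 = 5 + 9*2 = 5 + 18 = 23)
h(w, y) = 1/(w + y)
1/(h(k, -8) + A(19)) = 1/(1/(23 - 8) + 19) = 1/(1/15 + 19) = 1/(286/15) = 15/286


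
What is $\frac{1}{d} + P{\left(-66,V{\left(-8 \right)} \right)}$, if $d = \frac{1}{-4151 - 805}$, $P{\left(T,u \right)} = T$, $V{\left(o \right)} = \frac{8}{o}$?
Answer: $-5022$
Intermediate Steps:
$d = - \frac{1}{4956}$ ($d = \frac{1}{-4956} = - \frac{1}{4956} \approx -0.00020178$)
$\frac{1}{d} + P{\left(-66,V{\left(-8 \right)} \right)} = \frac{1}{- \frac{1}{4956}} - 66 = -4956 - 66 = -5022$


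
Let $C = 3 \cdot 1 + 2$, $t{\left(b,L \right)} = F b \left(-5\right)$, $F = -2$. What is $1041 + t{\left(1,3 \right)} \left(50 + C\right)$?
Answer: $1591$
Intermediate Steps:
$t{\left(b,L \right)} = 10 b$ ($t{\left(b,L \right)} = - 2 b \left(-5\right) = 10 b$)
$C = 5$ ($C = 3 + 2 = 5$)
$1041 + t{\left(1,3 \right)} \left(50 + C\right) = 1041 + 10 \cdot 1 \left(50 + 5\right) = 1041 + 10 \cdot 55 = 1041 + 550 = 1591$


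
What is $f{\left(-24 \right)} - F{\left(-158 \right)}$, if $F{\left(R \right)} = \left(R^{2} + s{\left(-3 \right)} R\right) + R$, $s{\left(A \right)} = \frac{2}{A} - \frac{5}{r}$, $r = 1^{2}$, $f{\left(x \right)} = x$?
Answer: $- \frac{77176}{3} \approx -25725.0$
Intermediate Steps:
$r = 1$
$s{\left(A \right)} = -5 + \frac{2}{A}$ ($s{\left(A \right)} = \frac{2}{A} - \frac{5}{1} = \frac{2}{A} - 5 = -5 + \frac{2}{A}$)
$F{\left(R \right)} = R^{2} - \frac{14 R}{3}$ ($F{\left(R \right)} = \left(R^{2} + \left(-5 + \frac{2}{-3}\right) R\right) + R = \left(R^{2} + \left(-5 + 2 \left(- \frac{1}{3}\right)\right) R\right) + R = \left(R^{2} + \left(-5 - \frac{2}{3}\right) R\right) + R = \left(R^{2} - \frac{17 R}{3}\right) + R = R^{2} - \frac{14 R}{3}$)
$f{\left(-24 \right)} - F{\left(-158 \right)} = -24 - \frac{1}{3} \left(-158\right) \left(-14 + 3 \left(-158\right)\right) = -24 - \frac{1}{3} \left(-158\right) \left(-14 - 474\right) = -24 - \frac{1}{3} \left(-158\right) \left(-488\right) = -24 - \frac{77104}{3} = - \frac{77176}{3}$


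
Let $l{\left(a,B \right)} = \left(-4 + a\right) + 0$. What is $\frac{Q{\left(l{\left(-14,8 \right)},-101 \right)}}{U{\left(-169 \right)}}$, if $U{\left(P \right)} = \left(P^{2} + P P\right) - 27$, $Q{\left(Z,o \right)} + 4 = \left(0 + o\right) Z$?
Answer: $\frac{1814}{57095} \approx 0.031772$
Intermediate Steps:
$l{\left(a,B \right)} = -4 + a$
$Q{\left(Z,o \right)} = -4 + Z o$ ($Q{\left(Z,o \right)} = -4 + \left(0 + o\right) Z = -4 + o Z = -4 + Z o$)
$U{\left(P \right)} = -27 + 2 P^{2}$ ($U{\left(P \right)} = \left(P^{2} + P^{2}\right) - 27 = 2 P^{2} - 27 = -27 + 2 P^{2}$)
$\frac{Q{\left(l{\left(-14,8 \right)},-101 \right)}}{U{\left(-169 \right)}} = \frac{-4 + \left(-4 - 14\right) \left(-101\right)}{-27 + 2 \left(-169\right)^{2}} = \frac{-4 - -1818}{-27 + 2 \cdot 28561} = \frac{-4 + 1818}{-27 + 57122} = \frac{1814}{57095}$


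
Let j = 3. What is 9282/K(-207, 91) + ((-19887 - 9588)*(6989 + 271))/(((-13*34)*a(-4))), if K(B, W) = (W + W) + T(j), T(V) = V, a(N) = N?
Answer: -9892865481/81770 ≈ -1.2098e+5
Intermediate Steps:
K(B, W) = 3 + 2*W (K(B, W) = (W + W) + 3 = 2*W + 3 = 3 + 2*W)
9282/K(-207, 91) + ((-19887 - 9588)*(6989 + 271))/(((-13*34)*a(-4))) = 9282/(3 + 2*91) + ((-19887 - 9588)*(6989 + 271))/((-13*34*(-4))) = 9282/(3 + 182) + (-29475*7260)/((-442*(-4))) = 9282/185 - 213988500/1768 = 9282*(1/185) - 213988500*1/1768 = 9282/185 - 53497125/442 = -9892865481/81770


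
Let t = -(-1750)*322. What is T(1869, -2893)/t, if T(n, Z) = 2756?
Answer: 689/140875 ≈ 0.0048909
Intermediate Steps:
t = 563500 (t = -875*(-644) = 563500)
T(1869, -2893)/t = 2756/563500 = 2756*(1/563500) = 689/140875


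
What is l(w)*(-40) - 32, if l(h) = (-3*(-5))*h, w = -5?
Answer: 2968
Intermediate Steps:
l(h) = 15*h
l(w)*(-40) - 32 = (15*(-5))*(-40) - 32 = -75*(-40) - 32 = 3000 - 32 = 2968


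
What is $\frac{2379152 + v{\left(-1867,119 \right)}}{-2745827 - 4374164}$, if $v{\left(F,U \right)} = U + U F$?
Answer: $- \frac{2157098}{7119991} \approx -0.30296$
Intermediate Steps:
$v{\left(F,U \right)} = U + F U$
$\frac{2379152 + v{\left(-1867,119 \right)}}{-2745827 - 4374164} = \frac{2379152 + 119 \left(1 - 1867\right)}{-2745827 - 4374164} = \frac{2379152 + 119 \left(-1866\right)}{-7119991} = \left(2379152 - 222054\right) \left(- \frac{1}{7119991}\right) = 2157098 \left(- \frac{1}{7119991}\right) = - \frac{2157098}{7119991}$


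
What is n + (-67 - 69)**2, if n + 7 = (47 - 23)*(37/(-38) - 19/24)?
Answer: 350486/19 ≈ 18447.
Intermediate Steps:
n = -938/19 (n = -7 + (47 - 23)*(37/(-38) - 19/24) = -7 + 24*(37*(-1/38) - 19*1/24) = -7 + 24*(-37/38 - 19/24) = -7 + 24*(-805/456) = -7 - 805/19 = -938/19 ≈ -49.368)
n + (-67 - 69)**2 = -938/19 + (-67 - 69)**2 = -938/19 + (-136)**2 = -938/19 + 18496 = 350486/19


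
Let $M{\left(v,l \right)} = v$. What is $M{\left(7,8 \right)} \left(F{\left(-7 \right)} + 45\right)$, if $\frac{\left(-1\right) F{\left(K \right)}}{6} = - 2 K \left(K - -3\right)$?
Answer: $2667$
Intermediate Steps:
$F{\left(K \right)} = 12 K \left(3 + K\right)$ ($F{\left(K \right)} = - 6 - 2 K \left(K - -3\right) = - 6 - 2 K \left(K + 3\right) = - 6 - 2 K \left(3 + K\right) = - 6 \left(- 2 K \left(3 + K\right)\right) = 12 K \left(3 + K\right)$)
$M{\left(7,8 \right)} \left(F{\left(-7 \right)} + 45\right) = 7 \left(12 \left(-7\right) \left(3 - 7\right) + 45\right) = 7 \left(12 \left(-7\right) \left(-4\right) + 45\right) = 7 \left(336 + 45\right) = 7 \cdot 381 = 2667$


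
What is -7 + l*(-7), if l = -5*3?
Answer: 98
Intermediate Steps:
l = -15
-7 + l*(-7) = -7 - 15*(-7) = -7 + 105 = 98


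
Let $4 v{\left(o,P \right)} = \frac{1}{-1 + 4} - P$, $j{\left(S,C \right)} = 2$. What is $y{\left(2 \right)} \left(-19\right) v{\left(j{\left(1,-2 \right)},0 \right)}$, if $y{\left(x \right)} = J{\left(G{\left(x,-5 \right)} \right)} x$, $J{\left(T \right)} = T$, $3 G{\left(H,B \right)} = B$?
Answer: $\frac{95}{18} \approx 5.2778$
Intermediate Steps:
$G{\left(H,B \right)} = \frac{B}{3}$
$v{\left(o,P \right)} = \frac{1}{12} - \frac{P}{4}$ ($v{\left(o,P \right)} = \frac{\frac{1}{-1 + 4} - P}{4} = \frac{\frac{1}{3} - P}{4} = \frac{1}{12} - \frac{P}{4}$)
$y{\left(x \right)} = - \frac{5 x}{3}$ ($y{\left(x \right)} = \frac{1}{3} \left(-5\right) x = - \frac{5 x}{3}$)
$y{\left(2 \right)} \left(-19\right) v{\left(j{\left(1,-2 \right)},0 \right)} = \left(- \frac{5}{3}\right) 2 \left(-19\right) \left(\frac{1}{12} - 0\right) = \left(- \frac{10}{3}\right) \left(-19\right) \left(\frac{1}{12} + 0\right) = \frac{190}{3} \cdot \frac{1}{12} = \frac{95}{18}$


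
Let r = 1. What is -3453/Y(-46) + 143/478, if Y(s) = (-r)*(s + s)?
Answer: -818689/21988 ≈ -37.233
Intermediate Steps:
Y(s) = -2*s (Y(s) = (-1*1)*(s + s) = -2*s)
-3453/Y(-46) + 143/478 = -3453/((-2*(-46))) + 143/478 = -3453/92 + 143*(1/478) = -3453*1/92 + 143/478 = -3453/92 + 143/478 = -818689/21988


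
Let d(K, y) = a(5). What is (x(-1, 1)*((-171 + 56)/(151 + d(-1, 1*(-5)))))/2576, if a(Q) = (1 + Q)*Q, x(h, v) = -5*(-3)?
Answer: -75/20272 ≈ -0.0036997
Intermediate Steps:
x(h, v) = 15
a(Q) = Q*(1 + Q)
d(K, y) = 30 (d(K, y) = 5*(1 + 5) = 5*6 = 30)
(x(-1, 1)*((-171 + 56)/(151 + d(-1, 1*(-5)))))/2576 = (15*((-171 + 56)/(151 + 30)))/2576 = (15*(-115/181))*(1/2576) = -1725/181*1/2576 = -75/20272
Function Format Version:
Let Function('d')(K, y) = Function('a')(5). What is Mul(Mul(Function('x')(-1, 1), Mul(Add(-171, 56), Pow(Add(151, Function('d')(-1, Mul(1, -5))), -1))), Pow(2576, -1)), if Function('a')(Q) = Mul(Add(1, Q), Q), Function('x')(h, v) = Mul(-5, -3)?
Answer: Rational(-75, 20272) ≈ -0.0036997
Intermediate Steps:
Function('x')(h, v) = 15
Function('a')(Q) = Mul(Q, Add(1, Q))
Function('d')(K, y) = 30 (Function('d')(K, y) = Mul(5, Add(1, 5)) = Mul(5, 6) = 30)
Mul(Mul(Function('x')(-1, 1), Mul(Add(-171, 56), Pow(Add(151, Function('d')(-1, Mul(1, -5))), -1))), Pow(2576, -1)) = Mul(Mul(15, Mul(Add(-171, 56), Pow(Add(151, 30), -1))), Pow(2576, -1)) = Mul(Mul(15, Mul(-115, Pow(181, -1))), Rational(1, 2576)) = Mul(Mul(15, Mul(-115, Rational(1, 181))), Rational(1, 2576)) = Mul(Mul(15, Rational(-115, 181)), Rational(1, 2576)) = Mul(Rational(-1725, 181), Rational(1, 2576)) = Rational(-75, 20272)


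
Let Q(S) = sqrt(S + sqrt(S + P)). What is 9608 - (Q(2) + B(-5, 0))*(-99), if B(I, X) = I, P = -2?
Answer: 9113 + 99*sqrt(2) ≈ 9253.0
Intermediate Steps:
Q(S) = sqrt(S + sqrt(-2 + S)) (Q(S) = sqrt(S + sqrt(S - 2)) = sqrt(S + sqrt(-2 + S)))
9608 - (Q(2) + B(-5, 0))*(-99) = 9608 - (sqrt(2 + sqrt(-2 + 2)) - 5)*(-99) = 9608 - (sqrt(2 + sqrt(0)) - 5)*(-99) = 9608 - (sqrt(2 + 0) - 5)*(-99) = 9608 - (sqrt(2) - 5)*(-99) = 9608 - (-5 + sqrt(2))*(-99) = 9608 - (495 - 99*sqrt(2)) = 9608 + (-495 + 99*sqrt(2)) = 9113 + 99*sqrt(2)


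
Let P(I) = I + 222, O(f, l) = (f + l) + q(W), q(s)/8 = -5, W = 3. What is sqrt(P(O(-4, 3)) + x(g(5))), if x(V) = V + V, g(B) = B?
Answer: sqrt(191) ≈ 13.820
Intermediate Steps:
q(s) = -40 (q(s) = 8*(-5) = -40)
O(f, l) = -40 + f + l (O(f, l) = (f + l) - 40 = -40 + f + l)
x(V) = 2*V
P(I) = 222 + I
sqrt(P(O(-4, 3)) + x(g(5))) = sqrt((222 + (-40 - 4 + 3)) + 2*5) = sqrt((222 - 41) + 10) = sqrt(181 + 10) = sqrt(191)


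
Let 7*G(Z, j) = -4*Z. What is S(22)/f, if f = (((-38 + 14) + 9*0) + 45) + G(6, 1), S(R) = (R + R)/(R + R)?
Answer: 7/123 ≈ 0.056911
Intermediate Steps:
G(Z, j) = -4*Z/7 (G(Z, j) = (-4*Z)/7 = -4*Z/7)
S(R) = 1 (S(R) = (2*R)/((2*R)) = (2*R)*(1/(2*R)) = 1)
f = 123/7 (f = (((-38 + 14) + 9*0) + 45) - 4/7*6 = ((-24 + 0) + 45) - 24/7 = (-24 + 45) - 24/7 = 21 - 24/7 = 123/7 ≈ 17.571)
S(22)/f = 1/(123/7) = 1*(7/123) = 7/123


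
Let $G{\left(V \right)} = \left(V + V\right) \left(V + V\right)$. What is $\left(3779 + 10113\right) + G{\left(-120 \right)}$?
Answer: $71492$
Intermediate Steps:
$G{\left(V \right)} = 4 V^{2}$ ($G{\left(V \right)} = 2 V 2 V = 4 V^{2}$)
$\left(3779 + 10113\right) + G{\left(-120 \right)} = \left(3779 + 10113\right) + 4 \left(-120\right)^{2} = 13892 + 4 \cdot 14400 = 13892 + 57600 = 71492$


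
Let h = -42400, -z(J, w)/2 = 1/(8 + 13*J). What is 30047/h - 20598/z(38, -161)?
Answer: 219212125153/42400 ≈ 5.1701e+6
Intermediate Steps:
z(J, w) = -2/(8 + 13*J)
30047/h - 20598/z(38, -161) = 30047/(-42400) - 20598/((-2/(8 + 13*38))) = 30047*(-1/42400) - 20598/((-2/(8 + 494))) = -30047/42400 - 20598/((-2/502)) = -30047/42400 - 20598/((-2*1/502)) = -30047/42400 - 20598/(-1/251) = -30047/42400 - 20598*(-251) = -30047/42400 + 5170098 = 219212125153/42400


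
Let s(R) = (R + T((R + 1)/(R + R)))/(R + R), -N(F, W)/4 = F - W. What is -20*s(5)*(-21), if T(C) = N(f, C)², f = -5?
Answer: 532098/25 ≈ 21284.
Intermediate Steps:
N(F, W) = -4*F + 4*W (N(F, W) = -4*(F - W) = -4*F + 4*W)
T(C) = (20 + 4*C)² (T(C) = (-4*(-5) + 4*C)² = (20 + 4*C)²)
s(R) = (R + 16*(5 + (1 + R)/(2*R))²)/(2*R) (s(R) = (R + 16*(5 + (R + 1)/(R + R))²)/(R + R) = (R + 16*(5 + (1 + R)/((2*R)))²)/((2*R)) = (R + 16*(5 + (1 + R)*(1/(2*R)))²)*(1/(2*R)) = (R + 16*(5 + (1 + R)/(2*R))²)*(1/(2*R)) = (R + 16*(5 + (1 + R)/(2*R))²)/(2*R))
-20*s(5)*(-21) = -20*(½ + 2*(1 + 11*5)²/5³)*(-21) = -20*(½ + 2*(1/125)*(1 + 55)²)*(-21) = -20*(½ + 2*(1/125)*56²)*(-21) = -20*(½ + 2*(1/125)*3136)*(-21) = -20*(½ + 6272/125)*(-21) = -20*12669/250*(-21) = -25338/25*(-21) = 532098/25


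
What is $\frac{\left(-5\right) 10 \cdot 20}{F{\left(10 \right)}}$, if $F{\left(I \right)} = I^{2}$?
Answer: $-10$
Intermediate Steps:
$\frac{\left(-5\right) 10 \cdot 20}{F{\left(10 \right)}} = \frac{\left(-5\right) 10 \cdot 20}{10^{2}} = \frac{\left(-50\right) 20}{100} = \left(-1000\right) \frac{1}{100} = -10$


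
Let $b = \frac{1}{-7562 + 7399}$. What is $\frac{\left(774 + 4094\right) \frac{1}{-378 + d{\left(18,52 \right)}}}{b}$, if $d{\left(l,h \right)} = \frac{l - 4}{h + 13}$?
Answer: $\frac{12894115}{6139} \approx 2100.4$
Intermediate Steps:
$d{\left(l,h \right)} = \frac{-4 + l}{13 + h}$
$b = - \frac{1}{163}$ ($b = \frac{1}{-163} = - \frac{1}{163} \approx -0.006135$)
$\frac{\left(774 + 4094\right) \frac{1}{-378 + d{\left(18,52 \right)}}}{b} = \frac{\left(774 + 4094\right) \frac{1}{-378 + \frac{-4 + 18}{13 + 52}}}{- \frac{1}{163}} = \frac{4868}{-378 + \frac{1}{65} \cdot 14} \left(-163\right) = \frac{4868}{-378 + \frac{14}{65}} \left(-163\right) = \frac{4868}{- \frac{24556}{65}} \left(-163\right) = 4868 \left(- \frac{65}{24556}\right) \left(-163\right) = \left(- \frac{79105}{6139}\right) \left(-163\right) = \frac{12894115}{6139}$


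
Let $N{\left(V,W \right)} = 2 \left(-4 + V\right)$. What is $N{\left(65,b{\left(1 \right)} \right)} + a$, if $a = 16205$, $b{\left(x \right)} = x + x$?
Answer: $16327$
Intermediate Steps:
$b{\left(x \right)} = 2 x$
$N{\left(V,W \right)} = -8 + 2 V$
$N{\left(65,b{\left(1 \right)} \right)} + a = \left(-8 + 2 \cdot 65\right) + 16205 = \left(-8 + 130\right) + 16205 = 122 + 16205 = 16327$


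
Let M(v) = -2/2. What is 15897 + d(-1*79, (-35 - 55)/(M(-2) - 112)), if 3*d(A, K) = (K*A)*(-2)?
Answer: 1801101/113 ≈ 15939.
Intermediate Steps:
M(v) = -1 (M(v) = -2*1/2 = -1)
d(A, K) = -2*A*K/3 (d(A, K) = ((K*A)*(-2))/3 = ((A*K)*(-2))/3 = (-2*A*K)/3 = -2*A*K/3)
15897 + d(-1*79, (-35 - 55)/(M(-2) - 112)) = 15897 - 2*(-1*79)*(-35 - 55)/(-1 - 112)/3 = 15897 - 2/3*(-79)*(-90/(-113)) = 15897 - 2/3*(-79)*(-90*(-1/113)) = 15897 - 2/3*(-79)*90/113 = 15897 + 4740/113 = 1801101/113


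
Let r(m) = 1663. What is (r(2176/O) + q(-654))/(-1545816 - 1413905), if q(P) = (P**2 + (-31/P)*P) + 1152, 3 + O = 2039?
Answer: -430500/2959721 ≈ -0.14545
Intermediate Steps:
O = 2036 (O = -3 + 2039 = 2036)
q(P) = 1121 + P**2 (q(P) = (P**2 - 31) + 1152 = (-31 + P**2) + 1152 = 1121 + P**2)
(r(2176/O) + q(-654))/(-1545816 - 1413905) = (1663 + (1121 + (-654)**2))/(-1545816 - 1413905) = (1663 + (1121 + 427716))/(-2959721) = (1663 + 428837)*(-1/2959721) = 430500*(-1/2959721) = -430500/2959721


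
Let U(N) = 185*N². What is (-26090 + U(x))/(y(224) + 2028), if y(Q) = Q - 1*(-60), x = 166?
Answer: 2535885/1156 ≈ 2193.7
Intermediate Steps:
y(Q) = 60 + Q (y(Q) = Q + 60 = 60 + Q)
(-26090 + U(x))/(y(224) + 2028) = (-26090 + 185*166²)/((60 + 224) + 2028) = (-26090 + 185*27556)/(284 + 2028) = (-26090 + 5097860)/2312 = 5071770*(1/2312) = 2535885/1156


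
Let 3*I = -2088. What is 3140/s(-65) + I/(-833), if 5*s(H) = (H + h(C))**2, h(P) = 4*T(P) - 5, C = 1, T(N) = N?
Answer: 4027469/907137 ≈ 4.4398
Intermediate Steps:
I = -696 (I = (1/3)*(-2088) = -696)
h(P) = -5 + 4*P (h(P) = 4*P - 5 = -5 + 4*P)
s(H) = (-1 + H)**2/5 (s(H) = (H + (-5 + 4*1))**2/5 = (H + (-5 + 4))**2/5 = (H - 1)**2/5 = (-1 + H)**2/5)
3140/s(-65) + I/(-833) = 3140/(((-1 - 65)**2/5)) - 696/(-833) = 3140/(((1/5)*(-66)**2)) - 696*(-1/833) = 3140/(((1/5)*4356)) + 696/833 = 3140/(4356/5) + 696/833 = 3140*(5/4356) + 696/833 = 3925/1089 + 696/833 = 4027469/907137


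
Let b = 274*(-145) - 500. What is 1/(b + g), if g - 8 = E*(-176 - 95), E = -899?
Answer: 1/203407 ≈ 4.9162e-6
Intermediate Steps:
b = -40230 (b = -39730 - 500 = -40230)
g = 243637 (g = 8 - 899*(-176 - 95) = 8 - 899*(-271) = 8 + 243629 = 243637)
1/(b + g) = 1/(-40230 + 243637) = 1/203407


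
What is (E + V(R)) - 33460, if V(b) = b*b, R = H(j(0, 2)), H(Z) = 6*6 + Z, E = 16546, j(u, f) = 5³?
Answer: 9007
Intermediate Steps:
j(u, f) = 125
H(Z) = 36 + Z
R = 161 (R = 36 + 125 = 161)
V(b) = b²
(E + V(R)) - 33460 = (16546 + 161²) - 33460 = (16546 + 25921) - 33460 = 42467 - 33460 = 9007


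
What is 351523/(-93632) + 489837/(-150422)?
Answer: -49370605345/7042156352 ≈ -7.0107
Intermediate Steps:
351523/(-93632) + 489837/(-150422) = 351523*(-1/93632) + 489837*(-1/150422) = -351523/93632 - 489837/150422 = -49370605345/7042156352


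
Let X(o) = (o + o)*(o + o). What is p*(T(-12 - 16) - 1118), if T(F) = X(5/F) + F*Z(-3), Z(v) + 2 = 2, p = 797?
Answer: -174625091/196 ≈ -8.9094e+5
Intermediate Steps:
X(o) = 4*o² (X(o) = (2*o)*(2*o) = 4*o²)
Z(v) = 0 (Z(v) = -2 + 2 = 0)
T(F) = 100/F² (T(F) = 4*(5/F)² + F*0 = 4*(25/F²) + 0 = 100/F² + 0 = 100/F²)
p*(T(-12 - 16) - 1118) = 797*(100/(-12 - 16)² - 1118) = 797*(100/(-28)² - 1118) = 797*(100*(1/784) - 1118) = 797*(25/196 - 1118) = 797*(-219103/196) = -174625091/196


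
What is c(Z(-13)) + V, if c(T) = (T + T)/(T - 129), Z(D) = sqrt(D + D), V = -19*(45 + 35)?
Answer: -25333788/16667 - 258*I*sqrt(26)/16667 ≈ -1520.0 - 0.078931*I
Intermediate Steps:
V = -1520 (V = -19*80 = -1520)
Z(D) = sqrt(2)*sqrt(D) (Z(D) = sqrt(2*D) = sqrt(2)*sqrt(D))
c(T) = 2*T/(-129 + T) (c(T) = (2*T)/(-129 + T) = 2*T/(-129 + T))
c(Z(-13)) + V = 2*(sqrt(2)*sqrt(-13))/(-129 + sqrt(2)*sqrt(-13)) - 1520 = 2*(sqrt(2)*(I*sqrt(13)))/(-129 + sqrt(2)*(I*sqrt(13))) - 1520 = 2*(I*sqrt(26))/(-129 + I*sqrt(26)) - 1520 = 2*I*sqrt(26)/(-129 + I*sqrt(26)) - 1520 = -1520 + 2*I*sqrt(26)/(-129 + I*sqrt(26))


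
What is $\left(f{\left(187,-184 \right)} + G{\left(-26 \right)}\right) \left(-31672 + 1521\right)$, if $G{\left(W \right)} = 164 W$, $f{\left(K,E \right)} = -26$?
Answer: $129347790$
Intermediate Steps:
$\left(f{\left(187,-184 \right)} + G{\left(-26 \right)}\right) \left(-31672 + 1521\right) = \left(-26 + 164 \left(-26\right)\right) \left(-31672 + 1521\right) = \left(-26 - 4264\right) \left(-30151\right) = \left(-4290\right) \left(-30151\right) = 129347790$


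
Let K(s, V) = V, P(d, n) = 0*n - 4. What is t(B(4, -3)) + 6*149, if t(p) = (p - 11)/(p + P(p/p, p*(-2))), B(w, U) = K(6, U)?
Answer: 896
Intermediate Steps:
P(d, n) = -4 (P(d, n) = 0 - 4 = -4)
B(w, U) = U
t(p) = (-11 + p)/(-4 + p) (t(p) = (p - 11)/(p - 4) = (-11 + p)/(-4 + p))
t(B(4, -3)) + 6*149 = (-11 - 3)/(-4 - 3) + 6*149 = -14/(-7) + 894 = -⅐*(-14) + 894 = 2 + 894 = 896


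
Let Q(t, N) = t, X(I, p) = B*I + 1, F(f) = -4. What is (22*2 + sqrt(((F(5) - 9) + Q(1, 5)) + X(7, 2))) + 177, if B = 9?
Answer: 221 + 2*sqrt(13) ≈ 228.21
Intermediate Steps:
X(I, p) = 1 + 9*I (X(I, p) = 9*I + 1 = 1 + 9*I)
(22*2 + sqrt(((F(5) - 9) + Q(1, 5)) + X(7, 2))) + 177 = (22*2 + sqrt(((-4 - 9) + 1) + (1 + 9*7))) + 177 = (44 + sqrt((-13 + 1) + (1 + 63))) + 177 = (44 + sqrt(-12 + 64)) + 177 = (44 + sqrt(52)) + 177 = (44 + 2*sqrt(13)) + 177 = 221 + 2*sqrt(13)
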